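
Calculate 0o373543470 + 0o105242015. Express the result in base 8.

0o501005505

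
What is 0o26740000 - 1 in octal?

The trailing 4 digits are 0, so subtracting 1 borrows through: they become 7 and the next digit up decrements.

0o26737777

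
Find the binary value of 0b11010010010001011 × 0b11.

Multiply each base-2 digit by 3, carrying:
  1×3 = 3 → write 1 carry 1
  1×3+1 = 4 → write 0 carry 2
  0×3+2 = 2 → write 0 carry 1
  1×3+1 = 4 → write 0 carry 2
  0×3+2 = 2 → write 0 carry 1
  0×3+1 = 1 → write 1
  0×3 = 0 → write 0
  1×3 = 3 → write 1 carry 1
  0×3+1 = 1 → write 1
  0×3 = 0 → write 0
  1×3 = 3 → write 1 carry 1
  0×3+1 = 1 → write 1
  0×3 = 0 → write 0
  1×3 = 3 → write 1 carry 1
  0×3+1 = 1 → write 1
  1×3 = 3 → write 1 carry 1
  1×3+1 = 4 → write 0 carry 2
  remaining carry: 10

0b1001110110110100001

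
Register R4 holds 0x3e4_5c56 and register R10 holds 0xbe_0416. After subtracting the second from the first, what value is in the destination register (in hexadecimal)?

0x3265840

Subtract column by column in base 16:
  6-6 → 0
  5-1 → 4
  c-4 → 8
  5-0 → 5
  4-e → 6 (borrow)
  e-b-1 → 2
  3-0 → 3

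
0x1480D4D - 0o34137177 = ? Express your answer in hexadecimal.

0xD74ECE

0o34137177 = 0x70BE7F in hexadecimal.
Subtract column by column in base 16:
  D-F → E (borrow)
  4-7-1 → C (borrow)
  D-E-1 → E (borrow)
  0-B-1 → 4 (borrow)
  8-0-1 → 7
  4-7 → D (borrow)
  1-0-1 → 0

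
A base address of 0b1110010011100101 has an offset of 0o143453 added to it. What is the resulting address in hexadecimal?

0x1ac10

0b1110010011100101 = 0xe4e5 in hexadecimal.
0o143453 = 0xc72b in hexadecimal.
Add column by column in base 16, right to left:
  5+b = 0 carry 1
  e+2+1 = 1 carry 1
  4+7+1 = c
  e+c = a carry 1
  final carry 1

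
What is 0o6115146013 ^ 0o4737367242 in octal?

XOR each oct digit independently (no carries):
  6^4=2, 1^7=6, 1^3=2, 5^7=2, 1^3=2, 4^6=2, 6^7=1, 0^2=2, 1^4=5, 3^2=1

0o2622221251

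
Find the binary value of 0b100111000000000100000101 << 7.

0b1001110000000001000001010000000

Left shift by 7: append 7 zero bits.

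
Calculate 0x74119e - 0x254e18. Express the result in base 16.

Subtract column by column in base 16:
  e-8 → 6
  9-1 → 8
  1-e → 3 (borrow)
  1-4-1 → c (borrow)
  4-5-1 → e (borrow)
  7-2-1 → 4

0x4ec386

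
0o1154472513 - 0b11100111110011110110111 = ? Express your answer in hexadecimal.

0o1154472513 = 0x9B2754B in hexadecimal.
0b11100111110011110110111 = 0x73E7B7 in hexadecimal.
Subtract column by column in base 16:
  B-7 → 4
  4-B → 9 (borrow)
  5-7-1 → D (borrow)
  7-E-1 → 8 (borrow)
  2-3-1 → E (borrow)
  B-7-1 → 3
  9-0 → 9

0x93E8D94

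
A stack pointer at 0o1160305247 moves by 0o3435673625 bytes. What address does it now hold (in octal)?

Add column by column in base 8, right to left:
  7+5 = 4 carry 1
  4+2+1 = 7
  2+6 = 0 carry 1
  5+3+1 = 1 carry 1
  0+7+1 = 0 carry 1
  3+6+1 = 2 carry 1
  0+5+1 = 6
  6+3 = 1 carry 1
  1+4+1 = 6
  1+3 = 4

0o4616201074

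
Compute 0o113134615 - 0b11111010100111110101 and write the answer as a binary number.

0o113134615 = 0b1001011001011100110001101 in binary.
Subtract column by column in base 2:
  1-1 → 0
  0-0 → 0
  1-1 → 0
  1-0 → 1
  0-1 → 1 (borrow)
  0-1-1 → 0 (borrow)
  0-1-1 → 0 (borrow)
  1-1-1 → 1 (borrow)
  1-1-1 → 1 (borrow)
  0-0-1 → 1 (borrow)
  0-0-1 → 1 (borrow)
  1-1-1 → 1 (borrow)
  1-0-1 → 0
  1-1 → 0
  0-0 → 0
  1-1 → 0
  0-1 → 1 (borrow)
  0-1-1 → 0 (borrow)
  1-1-1 → 1 (borrow)
  1-1-1 → 1 (borrow)
  0-0-1 → 1 (borrow)
  1-0-1 → 0
  0-0 → 0
  0-0 → 0
  1-0 → 1

0b1000111010000111110011000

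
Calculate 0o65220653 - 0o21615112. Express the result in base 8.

0o43403541

Subtract column by column in base 8:
  3-2 → 1
  5-1 → 4
  6-1 → 5
  0-5 → 3 (borrow)
  2-1-1 → 0
  2-6 → 4 (borrow)
  5-1-1 → 3
  6-2 → 4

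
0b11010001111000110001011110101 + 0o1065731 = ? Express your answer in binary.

0o1065731 = 0b1000110101111011001 in binary.
Add column by column in base 2, right to left:
  1+1 = 0 carry 1
  0+0+1 = 1
  1+0 = 1
  0+1 = 1
  1+1 = 0 carry 1
  1+0+1 = 0 carry 1
  1+1+1 = 1 carry 1
  1+1+1 = 1 carry 1
  0+1+1 = 0 carry 1
  1+1+1 = 1 carry 1
  0+0+1 = 1
  0+1 = 1
  0+0 = 0
  1+1 = 0 carry 1
  1+1+1 = 1 carry 1
  0+0+1 = 1
  0+0 = 0
  0+0 = 0
  1+1 = 0 carry 1
  1+0+1 = 0 carry 1
  1+0+1 = 0 carry 1
  1+0+1 = 0 carry 1
  0+0+1 = 1
  0+0 = 0
  0+0 = 0
  1+0 = 1
  0+0 = 0
  1+0 = 1
  1+0 = 1

0b11010010000001100111011001110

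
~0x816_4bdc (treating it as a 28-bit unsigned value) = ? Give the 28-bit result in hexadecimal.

0x7e9b423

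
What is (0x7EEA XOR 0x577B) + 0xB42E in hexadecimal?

First 0x7EEA XOR 0x577B = 0x2991.
Add column by column in base 16, right to left:
  1+E = F
  9+2 = B
  9+4 = D
  2+B = D

0xDDBF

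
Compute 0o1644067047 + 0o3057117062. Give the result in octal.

0o4723206131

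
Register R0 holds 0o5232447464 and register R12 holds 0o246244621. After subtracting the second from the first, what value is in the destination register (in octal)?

Subtract column by column in base 8:
  4-1 → 3
  6-2 → 4
  4-6 → 6 (borrow)
  7-4-1 → 2
  4-4 → 0
  4-2 → 2
  2-6 → 4 (borrow)
  3-4-1 → 6 (borrow)
  2-2-1 → 7 (borrow)
  5-0-1 → 4

0o4764202643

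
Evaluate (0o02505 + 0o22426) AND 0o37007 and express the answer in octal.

Add column by column in base 8, right to left:
  5+6 = 3 carry 1
  0+2+1 = 3
  5+4 = 1 carry 1
  2+2+1 = 5
  0+2 = 2
Sum = 0o25133; now AND with 0o37007:
  2&3=2, 5&7=5, 1&0=0, 3&0=0, 3&7=3

0o25003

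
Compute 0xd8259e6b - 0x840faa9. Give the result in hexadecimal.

0xcfe4a3c2

Subtract column by column in base 16:
  b-9 → 2
  6-a → c (borrow)
  e-a-1 → 3
  9-f → a (borrow)
  5-0-1 → 4
  2-4 → e (borrow)
  8-8-1 → f (borrow)
  d-0-1 → c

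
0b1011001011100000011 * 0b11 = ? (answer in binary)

Multiply each base-2 digit by 3, carrying:
  1×3 = 3 → write 1 carry 1
  1×3+1 = 4 → write 0 carry 2
  0×3+2 = 2 → write 0 carry 1
  0×3+1 = 1 → write 1
  0×3 = 0 → write 0
  0×3 = 0 → write 0
  0×3 = 0 → write 0
  0×3 = 0 → write 0
  1×3 = 3 → write 1 carry 1
  1×3+1 = 4 → write 0 carry 2
  1×3+2 = 5 → write 1 carry 2
  0×3+2 = 2 → write 0 carry 1
  1×3+1 = 4 → write 0 carry 2
  0×3+2 = 2 → write 0 carry 1
  0×3+1 = 1 → write 1
  1×3 = 3 → write 1 carry 1
  1×3+1 = 4 → write 0 carry 2
  0×3+2 = 2 → write 0 carry 1
  1×3+1 = 4 → write 0 carry 2
  remaining carry: 10

0b100001100010100001001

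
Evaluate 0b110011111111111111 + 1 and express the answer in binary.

The trailing 14 digits are 1 (max in base 2), so adding 1 cascades: they roll to 0 and the next digit up increments.

0b110100000000000000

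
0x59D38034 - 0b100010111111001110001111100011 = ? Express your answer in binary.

0x59D38034 = 0b1011001110100111000000000110100 in binary.
Subtract column by column in base 2:
  0-1 → 1 (borrow)
  0-1-1 → 0 (borrow)
  1-0-1 → 0
  0-0 → 0
  1-0 → 1
  1-1 → 0
  0-1 → 1 (borrow)
  0-1-1 → 0 (borrow)
  0-1-1 → 0 (borrow)
  0-1-1 → 0 (borrow)
  0-0-1 → 1 (borrow)
  0-0-1 → 1 (borrow)
  0-0-1 → 1 (borrow)
  0-1-1 → 0 (borrow)
  0-1-1 → 0 (borrow)
  1-1-1 → 1 (borrow)
  1-0-1 → 0
  1-0 → 1
  0-1 → 1 (borrow)
  0-1-1 → 0 (borrow)
  1-1-1 → 1 (borrow)
  0-1-1 → 0 (borrow)
  1-1-1 → 1 (borrow)
  1-1-1 → 1 (borrow)
  1-0-1 → 0
  0-1 → 1 (borrow)
  0-0-1 → 1 (borrow)
  1-0-1 → 0
  1-0 → 1
  0-1 → 1 (borrow)
  1-0-1 → 0

0b110110110101101001110001010001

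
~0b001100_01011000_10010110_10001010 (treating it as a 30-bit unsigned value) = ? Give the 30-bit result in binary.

0b110011101001110110100101110101

Invert each bit: 001100010110001001011010001010 → 110011101001110110100101110101.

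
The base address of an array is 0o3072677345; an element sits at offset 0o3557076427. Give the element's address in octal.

Add column by column in base 8, right to left:
  5+7 = 4 carry 1
  4+2+1 = 7
  3+4 = 7
  7+6 = 5 carry 1
  7+7+1 = 7 carry 1
  6+0+1 = 7
  2+7 = 1 carry 1
  7+5+1 = 5 carry 1
  0+5+1 = 6
  3+3 = 6

0o6651775774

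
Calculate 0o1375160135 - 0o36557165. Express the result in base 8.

Subtract column by column in base 8:
  5-5 → 0
  3-6 → 5 (borrow)
  1-1-1 → 7 (borrow)
  0-7-1 → 0 (borrow)
  6-5-1 → 0
  1-5 → 4 (borrow)
  5-6-1 → 6 (borrow)
  7-3-1 → 3
  3-0 → 3
  1-0 → 1

0o1336400750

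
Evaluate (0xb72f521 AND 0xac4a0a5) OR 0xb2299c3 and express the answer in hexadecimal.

0xb62b9e3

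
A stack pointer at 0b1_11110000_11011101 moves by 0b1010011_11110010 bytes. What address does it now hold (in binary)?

0b100100010011001111

Add column by column in base 2, right to left:
  1+0 = 1
  0+1 = 1
  1+0 = 1
  1+0 = 1
  1+1 = 0 carry 1
  0+1+1 = 0 carry 1
  1+1+1 = 1 carry 1
  1+1+1 = 1 carry 1
  0+1+1 = 0 carry 1
  0+1+1 = 0 carry 1
  0+0+1 = 1
  0+0 = 0
  1+1 = 0 carry 1
  1+0+1 = 0 carry 1
  1+1+1 = 1 carry 1
  1+0+1 = 0 carry 1
  1+0+1 = 0 carry 1
  final carry 1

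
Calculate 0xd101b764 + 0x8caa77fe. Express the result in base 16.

0x15dac2f62

Add column by column in base 16, right to left:
  4+e = 2 carry 1
  6+f+1 = 6 carry 1
  7+7+1 = f
  b+7 = 2 carry 1
  1+a+1 = c
  0+a = a
  1+c = d
  d+8 = 5 carry 1
  final carry 1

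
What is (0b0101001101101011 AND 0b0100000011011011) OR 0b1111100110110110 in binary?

0b0101001101101011 AND 0b0100000011011011 = 0b0100000001001011.
Then OR with 0b1111100110110110.

0b1111100111111111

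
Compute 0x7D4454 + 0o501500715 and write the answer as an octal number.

0o540743041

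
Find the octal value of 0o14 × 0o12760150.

0o203502340

Multiply each base-8 digit by 12, carrying:
  0×12 = 0 → write 0
  5×12 = 60 → write 4 carry 7
  1×12+7 = 19 → write 3 carry 2
  0×12+2 = 2 → write 2
  6×12 = 72 → write 0 carry 9
  7×12+9 = 93 → write 5 carry 11
  2×12+11 = 35 → write 3 carry 4
  1×12+4 = 16 → write 0 carry 2
  remaining carry: 2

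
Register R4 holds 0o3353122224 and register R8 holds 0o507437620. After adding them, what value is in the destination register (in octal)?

Add column by column in base 8, right to left:
  4+0 = 4
  2+2 = 4
  2+6 = 0 carry 1
  2+7+1 = 2 carry 1
  2+3+1 = 6
  1+4 = 5
  3+7 = 2 carry 1
  5+0+1 = 6
  3+5 = 0 carry 1
  3+0+1 = 4

0o4062562044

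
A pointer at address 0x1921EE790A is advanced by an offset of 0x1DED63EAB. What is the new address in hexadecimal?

Add column by column in base 16, right to left:
  A+B = 5 carry 1
  0+A+1 = B
  9+E = 7 carry 1
  7+3+1 = B
  E+6 = 4 carry 1
  E+D+1 = C carry 1
  1+E+1 = 0 carry 1
  2+D+1 = 0 carry 1
  9+1+1 = B
  1+0 = 1

0x1B00C4B7B5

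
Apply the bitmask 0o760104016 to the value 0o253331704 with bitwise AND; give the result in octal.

0o240100004

AND each oct digit independently (no carries):
  2&7=2, 5&6=4, 3&0=0, 3&1=1, 3&0=0, 1&4=0, 7&0=0, 0&1=0, 4&6=4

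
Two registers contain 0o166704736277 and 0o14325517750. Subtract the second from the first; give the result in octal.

0o152357216327

Subtract column by column in base 8:
  7-0 → 7
  7-5 → 2
  2-7 → 3 (borrow)
  6-7-1 → 6 (borrow)
  3-1-1 → 1
  7-5 → 2
  4-5 → 7 (borrow)
  0-2-1 → 5 (borrow)
  7-3-1 → 3
  6-4 → 2
  6-1 → 5
  1-0 → 1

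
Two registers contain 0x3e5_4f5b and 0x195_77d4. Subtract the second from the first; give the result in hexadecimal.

0x24fd787

Subtract column by column in base 16:
  b-4 → 7
  5-d → 8 (borrow)
  f-7-1 → 7
  4-7 → d (borrow)
  5-5-1 → f (borrow)
  e-9-1 → 4
  3-1 → 2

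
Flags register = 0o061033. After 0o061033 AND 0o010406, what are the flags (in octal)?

AND each oct digit independently (no carries):
  0&0=0, 6&1=0, 1&0=0, 0&4=0, 3&0=0, 3&6=2

0o000002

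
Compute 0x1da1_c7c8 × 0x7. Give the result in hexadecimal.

Multiply each base-16 digit by 7, carrying:
  8×7 = 56 → write 8 carry 3
  c×7+3 = 87 → write 7 carry 5
  7×7+5 = 54 → write 6 carry 3
  c×7+3 = 87 → write 7 carry 5
  1×7+5 = 12 → write c
  a×7 = 70 → write 6 carry 4
  d×7+4 = 95 → write f carry 5
  1×7+5 = 12 → write c

0xcf6c7678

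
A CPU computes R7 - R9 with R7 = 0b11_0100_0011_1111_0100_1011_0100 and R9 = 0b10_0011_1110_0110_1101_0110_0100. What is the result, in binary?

0b1000001011000011101010000

Subtract column by column in base 2:
  0-0 → 0
  0-0 → 0
  1-1 → 0
  0-0 → 0
  1-0 → 1
  1-1 → 0
  0-1 → 1 (borrow)
  1-0-1 → 0
  0-1 → 1 (borrow)
  0-0-1 → 1 (borrow)
  1-1-1 → 1 (borrow)
  0-1-1 → 0 (borrow)
  1-0-1 → 0
  1-1 → 0
  1-1 → 0
  1-0 → 1
  1-0 → 1
  1-1 → 0
  0-1 → 1 (borrow)
  0-1-1 → 0 (borrow)
  0-1-1 → 0 (borrow)
  0-1-1 → 0 (borrow)
  1-0-1 → 0
  0-0 → 0
  1-0 → 1
  1-1 → 0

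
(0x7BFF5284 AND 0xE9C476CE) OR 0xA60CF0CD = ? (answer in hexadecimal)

0xEFCCF2CD

0x7BFF5284 AND 0xE9C476CE = 0x69C45284.
Then OR with 0xA60CF0CD.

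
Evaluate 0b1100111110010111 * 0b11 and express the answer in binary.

0b100110111011000101

Multiply each base-2 digit by 3, carrying:
  1×3 = 3 → write 1 carry 1
  1×3+1 = 4 → write 0 carry 2
  1×3+2 = 5 → write 1 carry 2
  0×3+2 = 2 → write 0 carry 1
  1×3+1 = 4 → write 0 carry 2
  0×3+2 = 2 → write 0 carry 1
  0×3+1 = 1 → write 1
  1×3 = 3 → write 1 carry 1
  1×3+1 = 4 → write 0 carry 2
  1×3+2 = 5 → write 1 carry 2
  1×3+2 = 5 → write 1 carry 2
  1×3+2 = 5 → write 1 carry 2
  0×3+2 = 2 → write 0 carry 1
  0×3+1 = 1 → write 1
  1×3 = 3 → write 1 carry 1
  1×3+1 = 4 → write 0 carry 2
  remaining carry: 10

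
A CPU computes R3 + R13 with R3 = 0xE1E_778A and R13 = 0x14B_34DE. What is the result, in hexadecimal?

0xF69AC68

Add column by column in base 16, right to left:
  A+E = 8 carry 1
  8+D+1 = 6 carry 1
  7+4+1 = C
  7+3 = A
  E+B = 9 carry 1
  1+4+1 = 6
  E+1 = F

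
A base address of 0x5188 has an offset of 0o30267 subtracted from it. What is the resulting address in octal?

0x5188 = 0o50610 in octal.
Subtract column by column in base 8:
  0-7 → 1 (borrow)
  1-6-1 → 2 (borrow)
  6-2-1 → 3
  0-0 → 0
  5-3 → 2

0o20321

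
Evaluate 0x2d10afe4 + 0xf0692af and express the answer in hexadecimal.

Add column by column in base 16, right to left:
  4+f = 3 carry 1
  e+a+1 = 9 carry 1
  f+2+1 = 2 carry 1
  a+9+1 = 4 carry 1
  0+6+1 = 7
  1+0 = 1
  d+f = c carry 1
  2+0+1 = 3

0x3c174293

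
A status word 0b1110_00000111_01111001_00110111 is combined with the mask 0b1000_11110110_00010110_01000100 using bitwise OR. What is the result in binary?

0b1110111101110111111101110111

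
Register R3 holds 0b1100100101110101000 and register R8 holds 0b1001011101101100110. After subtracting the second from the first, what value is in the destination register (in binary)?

Subtract column by column in base 2:
  0-0 → 0
  0-1 → 1 (borrow)
  0-1-1 → 0 (borrow)
  1-0-1 → 0
  0-0 → 0
  1-1 → 0
  0-1 → 1 (borrow)
  1-0-1 → 0
  1-1 → 0
  1-1 → 0
  0-0 → 0
  1-1 → 0
  0-1 → 1 (borrow)
  0-1-1 → 0 (borrow)
  1-0-1 → 0
  0-1 → 1 (borrow)
  0-0-1 → 1 (borrow)
  1-0-1 → 0
  1-1 → 0

0b11001000001000010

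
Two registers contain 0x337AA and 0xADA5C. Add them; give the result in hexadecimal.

Add column by column in base 16, right to left:
  A+C = 6 carry 1
  A+5+1 = 0 carry 1
  7+A+1 = 2 carry 1
  3+D+1 = 1 carry 1
  3+A+1 = E

0xE1206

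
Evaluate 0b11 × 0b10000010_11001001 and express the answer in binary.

Multiply each base-2 digit by 3, carrying:
  1×3 = 3 → write 1 carry 1
  0×3+1 = 1 → write 1
  0×3 = 0 → write 0
  1×3 = 3 → write 1 carry 1
  0×3+1 = 1 → write 1
  0×3 = 0 → write 0
  1×3 = 3 → write 1 carry 1
  1×3+1 = 4 → write 0 carry 2
  0×3+2 = 2 → write 0 carry 1
  1×3+1 = 4 → write 0 carry 2
  0×3+2 = 2 → write 0 carry 1
  0×3+1 = 1 → write 1
  0×3 = 0 → write 0
  0×3 = 0 → write 0
  0×3 = 0 → write 0
  1×3 = 3 → write 1 carry 1
  remaining carry: 1

0b11000100001011011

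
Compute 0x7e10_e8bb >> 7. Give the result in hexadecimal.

7 bits is not a whole number of base-16 digits; in binary: 1111110000100001110100010111011 >> 7 = 111111000010000111010001.

0xfc21d1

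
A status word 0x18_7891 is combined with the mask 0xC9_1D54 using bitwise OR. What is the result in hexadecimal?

0xD97DD5

OR each hex digit independently (no carries):
  1|C=D, 8|9=9, 7|1=7, 8|D=D, 9|5=D, 1|4=5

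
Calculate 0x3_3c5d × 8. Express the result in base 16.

0x19e2e8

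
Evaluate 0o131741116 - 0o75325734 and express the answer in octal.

Subtract column by column in base 8:
  6-4 → 2
  1-3 → 6 (borrow)
  1-7-1 → 1 (borrow)
  1-5-1 → 3 (borrow)
  4-2-1 → 1
  7-3 → 4
  1-5 → 4 (borrow)
  3-7-1 → 3 (borrow)
  1-0-1 → 0

0o34413162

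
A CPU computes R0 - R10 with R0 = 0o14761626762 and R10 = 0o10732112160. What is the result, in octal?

0o4027514602

Subtract column by column in base 8:
  2-0 → 2
  6-6 → 0
  7-1 → 6
  6-2 → 4
  2-1 → 1
  6-1 → 5
  1-2 → 7 (borrow)
  6-3-1 → 2
  7-7 → 0
  4-0 → 4
  1-1 → 0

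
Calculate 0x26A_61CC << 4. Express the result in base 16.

Shifting left by 4 bits = 1 hex digit: append 1 zero.

0x26A61CC0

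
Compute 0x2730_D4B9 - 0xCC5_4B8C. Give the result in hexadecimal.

0x1A6B892D

Subtract column by column in base 16:
  9-C → D (borrow)
  B-8-1 → 2
  4-B → 9 (borrow)
  D-4-1 → 8
  0-5 → B (borrow)
  3-C-1 → 6 (borrow)
  7-C-1 → A (borrow)
  2-0-1 → 1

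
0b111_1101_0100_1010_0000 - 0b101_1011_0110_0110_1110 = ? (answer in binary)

Subtract column by column in base 2:
  0-0 → 0
  0-1 → 1 (borrow)
  0-1-1 → 0 (borrow)
  0-1-1 → 0 (borrow)
  0-0-1 → 1 (borrow)
  1-1-1 → 1 (borrow)
  0-1-1 → 0 (borrow)
  1-0-1 → 0
  0-0 → 0
  0-1 → 1 (borrow)
  1-1-1 → 1 (borrow)
  0-0-1 → 1 (borrow)
  1-1-1 → 1 (borrow)
  0-1-1 → 0 (borrow)
  1-0-1 → 0
  1-1 → 0
  1-1 → 0
  1-0 → 1
  1-1 → 0

0b100001111000110010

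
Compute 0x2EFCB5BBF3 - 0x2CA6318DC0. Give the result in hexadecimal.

Subtract column by column in base 16:
  3-0 → 3
  F-C → 3
  B-D → E (borrow)
  B-8-1 → 2
  5-1 → 4
  B-3 → 8
  C-6 → 6
  F-A → 5
  E-C → 2
  2-2 → 0

0x256842E33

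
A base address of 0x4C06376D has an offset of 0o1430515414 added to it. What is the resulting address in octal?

0x4C06376D = 0o11401433555 in octal.
Add column by column in base 8, right to left:
  5+4 = 1 carry 1
  5+1+1 = 7
  5+4 = 1 carry 1
  3+5+1 = 1 carry 1
  3+1+1 = 5
  4+5 = 1 carry 1
  1+0+1 = 2
  0+3 = 3
  4+4 = 0 carry 1
  1+1+1 = 3
  1+0 = 1

0o13032151171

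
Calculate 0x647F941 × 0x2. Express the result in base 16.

Multiply each base-16 digit by 2, carrying:
  1×2 = 2 → write 2
  4×2 = 8 → write 8
  9×2 = 18 → write 2 carry 1
  F×2+1 = 31 → write F carry 1
  7×2+1 = 15 → write F
  4×2 = 8 → write 8
  6×2 = 12 → write C

0xC8FF282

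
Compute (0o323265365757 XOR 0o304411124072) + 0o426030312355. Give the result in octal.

0o455724554302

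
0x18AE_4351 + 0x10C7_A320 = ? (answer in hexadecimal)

Add column by column in base 16, right to left:
  1+0 = 1
  5+2 = 7
  3+3 = 6
  4+A = E
  E+7 = 5 carry 1
  A+C+1 = 7 carry 1
  8+0+1 = 9
  1+1 = 2

0x2975E671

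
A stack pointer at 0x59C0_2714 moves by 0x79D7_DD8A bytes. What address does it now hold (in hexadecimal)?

0xD398049E

Add column by column in base 16, right to left:
  4+A = E
  1+8 = 9
  7+D = 4 carry 1
  2+D+1 = 0 carry 1
  0+7+1 = 8
  C+D = 9 carry 1
  9+9+1 = 3 carry 1
  5+7+1 = D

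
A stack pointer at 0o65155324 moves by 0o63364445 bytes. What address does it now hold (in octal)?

Add column by column in base 8, right to left:
  4+5 = 1 carry 1
  2+4+1 = 7
  3+4 = 7
  5+4 = 1 carry 1
  5+6+1 = 4 carry 1
  1+3+1 = 5
  5+3 = 0 carry 1
  6+6+1 = 5 carry 1
  final carry 1

0o150541771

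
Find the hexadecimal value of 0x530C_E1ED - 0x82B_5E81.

Subtract column by column in base 16:
  D-1 → C
  E-8 → 6
  1-E → 3 (borrow)
  E-5-1 → 8
  C-B → 1
  0-2 → E (borrow)
  3-8-1 → A (borrow)
  5-0-1 → 4

0x4AE1836C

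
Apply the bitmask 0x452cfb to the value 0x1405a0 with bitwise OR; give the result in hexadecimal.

0x552dfb

OR each hex digit independently (no carries):
  1|4=5, 4|5=5, 0|2=2, 5|c=d, a|f=f, 0|b=b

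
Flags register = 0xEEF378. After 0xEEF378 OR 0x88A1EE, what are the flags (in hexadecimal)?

0xEEF3FE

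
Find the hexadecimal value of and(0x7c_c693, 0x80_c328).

AND each hex digit independently (no carries):
  7&8=0, c&0=0, c&c=c, 6&3=2, 9&2=0, 3&8=0

0x00c200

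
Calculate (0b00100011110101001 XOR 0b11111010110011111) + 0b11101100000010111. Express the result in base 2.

First 0b00100011110101001 XOR 0b11111010110011111 = 0b11011001000110110.
Add column by column in base 2, right to left:
  0+1 = 1
  1+1 = 0 carry 1
  1+1+1 = 1 carry 1
  0+0+1 = 1
  1+1 = 0 carry 1
  1+0+1 = 0 carry 1
  0+0+1 = 1
  0+0 = 0
  0+0 = 0
  1+0 = 1
  0+0 = 0
  0+1 = 1
  1+1 = 0 carry 1
  1+0+1 = 0 carry 1
  0+1+1 = 0 carry 1
  1+1+1 = 1 carry 1
  1+1+1 = 1 carry 1
  final carry 1

0b111000101001001101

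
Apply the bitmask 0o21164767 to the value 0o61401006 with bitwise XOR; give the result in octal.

0o40565761

XOR each oct digit independently (no carries):
  6^2=4, 1^1=0, 4^1=5, 0^6=6, 1^4=5, 0^7=7, 0^6=6, 6^7=1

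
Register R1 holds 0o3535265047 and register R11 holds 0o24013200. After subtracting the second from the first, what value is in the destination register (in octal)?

Subtract column by column in base 8:
  7-0 → 7
  4-0 → 4
  0-2 → 6 (borrow)
  5-3-1 → 1
  6-1 → 5
  2-0 → 2
  5-4 → 1
  3-2 → 1
  5-0 → 5
  3-0 → 3

0o3511251647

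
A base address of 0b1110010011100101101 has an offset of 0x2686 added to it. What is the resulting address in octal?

0b1110010011100101101 = 0o1623455 in octal.
0x2686 = 0o23206 in octal.
Add column by column in base 8, right to left:
  5+6 = 3 carry 1
  5+0+1 = 6
  4+2 = 6
  3+3 = 6
  2+2 = 4
  6+0 = 6
  1+0 = 1

0o1646663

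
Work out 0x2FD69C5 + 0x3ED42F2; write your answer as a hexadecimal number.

0x6EAACB7

Add column by column in base 16, right to left:
  5+2 = 7
  C+F = B carry 1
  9+2+1 = C
  6+4 = A
  D+D = A carry 1
  F+E+1 = E carry 1
  2+3+1 = 6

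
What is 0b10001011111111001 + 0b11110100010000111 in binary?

Add column by column in base 2, right to left:
  1+1 = 0 carry 1
  0+1+1 = 0 carry 1
  0+1+1 = 0 carry 1
  1+0+1 = 0 carry 1
  1+0+1 = 0 carry 1
  1+0+1 = 0 carry 1
  1+0+1 = 0 carry 1
  1+1+1 = 1 carry 1
  1+0+1 = 0 carry 1
  1+0+1 = 0 carry 1
  1+0+1 = 0 carry 1
  0+1+1 = 0 carry 1
  1+0+1 = 0 carry 1
  0+1+1 = 0 carry 1
  0+1+1 = 0 carry 1
  0+1+1 = 0 carry 1
  1+1+1 = 1 carry 1
  final carry 1

0b110000000010000000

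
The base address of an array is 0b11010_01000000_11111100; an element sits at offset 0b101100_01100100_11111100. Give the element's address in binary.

Add column by column in base 2, right to left:
  0+0 = 0
  0+0 = 0
  1+1 = 0 carry 1
  1+1+1 = 1 carry 1
  1+1+1 = 1 carry 1
  1+1+1 = 1 carry 1
  1+1+1 = 1 carry 1
  1+1+1 = 1 carry 1
  0+0+1 = 1
  0+0 = 0
  0+1 = 1
  0+0 = 0
  0+0 = 0
  0+1 = 1
  1+1 = 0 carry 1
  0+0+1 = 1
  0+0 = 0
  1+0 = 1
  0+1 = 1
  1+1 = 0 carry 1
  1+0+1 = 0 carry 1
  0+1+1 = 0 carry 1
  final carry 1

0b10001101010010111111000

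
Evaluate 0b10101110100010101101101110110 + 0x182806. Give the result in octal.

0b10101110100010101101101110110 = 0o2564255566 in octal.
0x182806 = 0o6024006 in octal.
Add column by column in base 8, right to left:
  6+6 = 4 carry 1
  6+0+1 = 7
  5+0 = 5
  5+4 = 1 carry 1
  5+2+1 = 0 carry 1
  2+0+1 = 3
  4+6 = 2 carry 1
  6+0+1 = 7
  5+0 = 5
  2+0 = 2

0o2572301574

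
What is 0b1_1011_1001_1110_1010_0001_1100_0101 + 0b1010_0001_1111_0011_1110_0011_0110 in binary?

0b100101101111011101111111111011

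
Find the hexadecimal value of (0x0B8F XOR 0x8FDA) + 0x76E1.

First 0x0B8F XOR 0x8FDA = 0x8455.
Add column by column in base 16, right to left:
  5+1 = 6
  5+E = 3 carry 1
  4+6+1 = B
  8+7 = F

0xFB36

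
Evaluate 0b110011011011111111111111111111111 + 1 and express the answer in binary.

0b110011011100000000000000000000000

The trailing 23 digits are 1 (max in base 2), so adding 1 cascades: they roll to 0 and the next digit up increments.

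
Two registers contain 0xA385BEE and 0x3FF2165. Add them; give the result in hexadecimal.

Add column by column in base 16, right to left:
  E+5 = 3 carry 1
  E+6+1 = 5 carry 1
  B+1+1 = D
  5+2 = 7
  8+F = 7 carry 1
  3+F+1 = 3 carry 1
  A+3+1 = E

0xE377D53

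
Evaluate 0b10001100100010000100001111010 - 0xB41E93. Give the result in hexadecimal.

0b10001100100010000100001111010 = 0x1191087A in hexadecimal.
Subtract column by column in base 16:
  A-3 → 7
  7-9 → E (borrow)
  8-E-1 → 9 (borrow)
  0-1-1 → E (borrow)
  1-4-1 → C (borrow)
  9-B-1 → D (borrow)
  1-0-1 → 0
  1-0 → 1

0x10DCE9E7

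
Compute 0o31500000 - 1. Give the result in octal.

The trailing 5 digits are 0, so subtracting 1 borrows through: they become 7 and the next digit up decrements.

0o31477777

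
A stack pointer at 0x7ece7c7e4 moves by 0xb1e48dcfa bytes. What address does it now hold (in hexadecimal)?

0x130b30a4de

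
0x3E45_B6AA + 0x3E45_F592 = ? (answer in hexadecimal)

Add column by column in base 16, right to left:
  A+2 = C
  A+9 = 3 carry 1
  6+5+1 = C
  B+F = A carry 1
  5+5+1 = B
  4+4 = 8
  E+E = C carry 1
  3+3+1 = 7

0x7C8BAC3C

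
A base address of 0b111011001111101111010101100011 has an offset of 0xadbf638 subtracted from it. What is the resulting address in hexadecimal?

0x3062ff2b

0b111011001111101111010101100011 = 0x3b3ef563 in hexadecimal.
Subtract column by column in base 16:
  3-8 → b (borrow)
  6-3-1 → 2
  5-6 → f (borrow)
  f-f-1 → f (borrow)
  e-b-1 → 2
  3-d → 6 (borrow)
  b-a-1 → 0
  3-0 → 3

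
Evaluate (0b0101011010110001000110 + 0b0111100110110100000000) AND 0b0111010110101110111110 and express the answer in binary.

0b101000000100100000110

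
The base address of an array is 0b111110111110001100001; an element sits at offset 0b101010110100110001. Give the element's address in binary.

0b1000100010100110010010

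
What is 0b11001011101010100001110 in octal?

0o31352416

Group the bits in threes: 011 001 011 101 010 100 001 110 → 31352416.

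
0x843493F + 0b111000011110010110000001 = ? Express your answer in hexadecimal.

0x9252EC0

0b111000011110010110000001 = 0xE1E581 in hexadecimal.
Add column by column in base 16, right to left:
  F+1 = 0 carry 1
  3+8+1 = C
  9+5 = E
  4+E = 2 carry 1
  3+1+1 = 5
  4+E = 2 carry 1
  8+0+1 = 9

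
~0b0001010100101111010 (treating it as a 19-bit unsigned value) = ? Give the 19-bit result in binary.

Invert each bit: 0001010100101111010 → 1110101011010000101.

0b1110101011010000101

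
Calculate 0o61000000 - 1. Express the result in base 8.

0o60777777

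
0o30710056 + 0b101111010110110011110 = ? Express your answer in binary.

0o30710056 = 0b11000111001000000101110 in binary.
Add column by column in base 2, right to left:
  0+0 = 0
  1+1 = 0 carry 1
  1+1+1 = 1 carry 1
  1+1+1 = 1 carry 1
  0+1+1 = 0 carry 1
  1+0+1 = 0 carry 1
  0+0+1 = 1
  0+1 = 1
  0+1 = 1
  0+0 = 0
  0+1 = 1
  0+1 = 1
  1+0 = 1
  0+1 = 1
  0+0 = 0
  1+1 = 0 carry 1
  1+1+1 = 1 carry 1
  1+1+1 = 1 carry 1
  0+1+1 = 0 carry 1
  0+0+1 = 1
  0+1 = 1
  1+0 = 1
  1+0 = 1

0b11110110011110111001100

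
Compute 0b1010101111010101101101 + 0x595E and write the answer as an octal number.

0b1010101111010101101101 = 0o12572555 in octal.
0x595E = 0o54536 in octal.
Add column by column in base 8, right to left:
  5+6 = 3 carry 1
  5+3+1 = 1 carry 1
  5+5+1 = 3 carry 1
  2+4+1 = 7
  7+5 = 4 carry 1
  5+0+1 = 6
  2+0 = 2
  1+0 = 1

0o12647313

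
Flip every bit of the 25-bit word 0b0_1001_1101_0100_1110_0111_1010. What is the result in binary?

0b1011000101011000110000101

Invert each bit: 0100111010100111001111010 → 1011000101011000110000101.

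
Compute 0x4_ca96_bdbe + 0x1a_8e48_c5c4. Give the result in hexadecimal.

Add column by column in base 16, right to left:
  e+4 = 2 carry 1
  b+c+1 = 8 carry 1
  d+5+1 = 3 carry 1
  b+c+1 = 8 carry 1
  6+8+1 = f
  9+4 = d
  a+e = 8 carry 1
  c+8+1 = 5 carry 1
  4+a+1 = f
  0+1 = 1

0x1f58df8382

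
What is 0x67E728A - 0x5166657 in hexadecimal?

0x1680C33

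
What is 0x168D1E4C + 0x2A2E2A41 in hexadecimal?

Add column by column in base 16, right to left:
  C+1 = D
  4+4 = 8
  E+A = 8 carry 1
  1+2+1 = 4
  D+E = B carry 1
  8+2+1 = B
  6+A = 0 carry 1
  1+2+1 = 4

0x40BB488D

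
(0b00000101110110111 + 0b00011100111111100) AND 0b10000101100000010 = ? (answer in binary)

0b100000010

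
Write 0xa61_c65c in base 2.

Expand each hex digit to 4 bits: a=1010 6=0110 1=0001 c=1100 6=0110 5=0101 c=1100.

0b1010011000011100011001011100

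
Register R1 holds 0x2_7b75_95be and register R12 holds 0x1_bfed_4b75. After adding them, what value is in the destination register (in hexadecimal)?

0x43b62e133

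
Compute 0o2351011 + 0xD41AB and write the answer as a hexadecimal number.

0x1713B4

0o2351011 = 0x9D209 in hexadecimal.
Add column by column in base 16, right to left:
  9+B = 4 carry 1
  0+A+1 = B
  2+1 = 3
  D+4 = 1 carry 1
  9+D+1 = 7 carry 1
  final carry 1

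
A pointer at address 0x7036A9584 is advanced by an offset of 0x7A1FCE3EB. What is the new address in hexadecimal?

0xEA567796F

Add column by column in base 16, right to left:
  4+B = F
  8+E = 6 carry 1
  5+3+1 = 9
  9+E = 7 carry 1
  A+C+1 = 7 carry 1
  6+F+1 = 6 carry 1
  3+1+1 = 5
  0+A = A
  7+7 = E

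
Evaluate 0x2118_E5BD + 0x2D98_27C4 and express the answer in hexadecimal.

Add column by column in base 16, right to left:
  D+4 = 1 carry 1
  B+C+1 = 8 carry 1
  5+7+1 = D
  E+2 = 0 carry 1
  8+8+1 = 1 carry 1
  1+9+1 = B
  1+D = E
  2+2 = 4

0x4EB10D81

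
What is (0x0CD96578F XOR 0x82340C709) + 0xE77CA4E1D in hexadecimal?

0x1766A0DEA3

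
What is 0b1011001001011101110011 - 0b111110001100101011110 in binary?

Subtract column by column in base 2:
  1-0 → 1
  1-1 → 0
  0-1 → 1 (borrow)
  0-1-1 → 0 (borrow)
  1-1-1 → 1 (borrow)
  1-0-1 → 0
  1-1 → 0
  0-0 → 0
  1-1 → 0
  1-0 → 1
  1-0 → 1
  0-1 → 1 (borrow)
  1-1-1 → 1 (borrow)
  0-0-1 → 1 (borrow)
  0-0-1 → 1 (borrow)
  1-0-1 → 0
  0-1 → 1 (borrow)
  0-1-1 → 0 (borrow)
  1-1-1 → 1 (borrow)
  1-1-1 → 1 (borrow)
  0-1-1 → 0 (borrow)
  1-0-1 → 0

0b11010111111000010101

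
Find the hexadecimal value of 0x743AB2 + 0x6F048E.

Add column by column in base 16, right to left:
  2+E = 0 carry 1
  B+8+1 = 4 carry 1
  A+4+1 = F
  3+0 = 3
  4+F = 3 carry 1
  7+6+1 = E

0xE33F40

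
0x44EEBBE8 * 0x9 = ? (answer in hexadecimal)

0x26C649B28

Multiply each base-16 digit by 9, carrying:
  8×9 = 72 → write 8 carry 4
  E×9+4 = 130 → write 2 carry 8
  B×9+8 = 107 → write B carry 6
  B×9+6 = 105 → write 9 carry 6
  E×9+6 = 132 → write 4 carry 8
  E×9+8 = 134 → write 6 carry 8
  4×9+8 = 44 → write C carry 2
  4×9+2 = 38 → write 6 carry 2
  remaining carry: 2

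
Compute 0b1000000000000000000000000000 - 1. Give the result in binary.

0b111111111111111111111111111

The trailing 27 digits are 0, so subtracting 1 borrows through: they become 1 and the next digit up decrements.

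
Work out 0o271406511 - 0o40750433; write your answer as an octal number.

Subtract column by column in base 8:
  1-3 → 6 (borrow)
  1-3-1 → 5 (borrow)
  5-4-1 → 0
  6-0 → 6
  0-5 → 3 (borrow)
  4-7-1 → 4 (borrow)
  1-0-1 → 0
  7-4 → 3
  2-0 → 2

0o230436056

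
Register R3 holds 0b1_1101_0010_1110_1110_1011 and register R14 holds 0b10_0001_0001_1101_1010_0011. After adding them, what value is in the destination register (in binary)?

Add column by column in base 2, right to left:
  1+1 = 0 carry 1
  1+1+1 = 1 carry 1
  0+0+1 = 1
  1+0 = 1
  0+0 = 0
  1+1 = 0 carry 1
  1+0+1 = 0 carry 1
  1+1+1 = 1 carry 1
  0+1+1 = 0 carry 1
  1+0+1 = 0 carry 1
  1+1+1 = 1 carry 1
  1+1+1 = 1 carry 1
  0+1+1 = 0 carry 1
  1+0+1 = 0 carry 1
  0+0+1 = 1
  0+0 = 0
  1+1 = 0 carry 1
  0+0+1 = 1
  1+0 = 1
  1+0 = 1
  1+0 = 1
  0+1 = 1

0b1111100100110010001110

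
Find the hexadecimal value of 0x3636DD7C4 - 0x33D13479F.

Subtract column by column in base 16:
  4-F → 5 (borrow)
  C-9-1 → 2
  7-7 → 0
  D-4 → 9
  D-3 → A
  6-1 → 5
  3-D → 6 (borrow)
  6-3-1 → 2
  3-3 → 0

0x265A9025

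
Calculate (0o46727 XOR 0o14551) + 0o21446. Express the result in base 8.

0o73744

First 0o46727 XOR 0o14551 = 0o52276.
Add column by column in base 8, right to left:
  6+6 = 4 carry 1
  7+4+1 = 4 carry 1
  2+4+1 = 7
  2+1 = 3
  5+2 = 7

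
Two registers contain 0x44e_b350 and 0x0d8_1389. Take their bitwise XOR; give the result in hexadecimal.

0x496a0d9

XOR each hex digit independently (no carries):
  4^0=4, 4^d=9, e^8=6, b^1=a, 3^3=0, 5^8=d, 0^9=9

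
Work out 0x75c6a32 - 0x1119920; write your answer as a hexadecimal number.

Subtract column by column in base 16:
  2-0 → 2
  3-2 → 1
  a-9 → 1
  6-9 → d (borrow)
  c-1-1 → a
  5-1 → 4
  7-1 → 6

0x64ad112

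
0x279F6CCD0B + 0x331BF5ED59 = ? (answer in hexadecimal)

Add column by column in base 16, right to left:
  B+9 = 4 carry 1
  0+5+1 = 6
  D+D = A carry 1
  C+E+1 = B carry 1
  C+5+1 = 2 carry 1
  6+F+1 = 6 carry 1
  F+B+1 = B carry 1
  9+1+1 = B
  7+3 = A
  2+3 = 5

0x5ABB62BA64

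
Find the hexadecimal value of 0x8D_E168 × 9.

0x4FCECA8

Multiply each base-16 digit by 9, carrying:
  8×9 = 72 → write 8 carry 4
  6×9+4 = 58 → write A carry 3
  1×9+3 = 12 → write C
  E×9 = 126 → write E carry 7
  D×9+7 = 124 → write C carry 7
  8×9+7 = 79 → write F carry 4
  remaining carry: 4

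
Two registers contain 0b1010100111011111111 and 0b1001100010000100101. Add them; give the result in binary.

Add column by column in base 2, right to left:
  1+1 = 0 carry 1
  1+0+1 = 0 carry 1
  1+1+1 = 1 carry 1
  1+0+1 = 0 carry 1
  1+0+1 = 0 carry 1
  1+1+1 = 1 carry 1
  1+0+1 = 0 carry 1
  1+0+1 = 0 carry 1
  0+0+1 = 1
  1+0 = 1
  1+1 = 0 carry 1
  1+0+1 = 0 carry 1
  0+0+1 = 1
  0+0 = 0
  1+1 = 0 carry 1
  0+1+1 = 0 carry 1
  1+0+1 = 0 carry 1
  0+0+1 = 1
  1+1 = 0 carry 1
  final carry 1

0b10100001001100100100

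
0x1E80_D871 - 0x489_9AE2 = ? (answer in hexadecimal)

Subtract column by column in base 16:
  1-2 → F (borrow)
  7-E-1 → 8 (borrow)
  8-A-1 → D (borrow)
  D-9-1 → 3
  0-9 → 7 (borrow)
  8-8-1 → F (borrow)
  E-4-1 → 9
  1-0 → 1

0x19F73D8F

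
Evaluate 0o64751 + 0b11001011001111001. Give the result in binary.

0o64751 = 0b110100111101001 in binary.
Add column by column in base 2, right to left:
  1+1 = 0 carry 1
  0+0+1 = 1
  0+0 = 0
  1+1 = 0 carry 1
  0+1+1 = 0 carry 1
  1+1+1 = 1 carry 1
  1+1+1 = 1 carry 1
  1+0+1 = 0 carry 1
  1+0+1 = 0 carry 1
  0+1+1 = 0 carry 1
  0+1+1 = 0 carry 1
  1+0+1 = 0 carry 1
  0+1+1 = 0 carry 1
  1+0+1 = 0 carry 1
  1+0+1 = 0 carry 1
  0+1+1 = 0 carry 1
  0+1+1 = 0 carry 1
  final carry 1

0b100000000001100010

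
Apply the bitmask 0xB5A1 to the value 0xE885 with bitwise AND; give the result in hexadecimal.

AND each hex digit independently (no carries):
  E&B=A, 8&5=0, 8&A=8, 5&1=1

0xA081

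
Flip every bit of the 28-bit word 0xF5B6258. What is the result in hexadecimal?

Each hex digit d becomes F−d:
  F→0, 5→A, B→4, 6→9, 2→D, 5→A, 8→7

0x0A49DA7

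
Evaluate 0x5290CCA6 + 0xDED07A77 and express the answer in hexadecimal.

Add column by column in base 16, right to left:
  6+7 = D
  A+7 = 1 carry 1
  C+A+1 = 7 carry 1
  C+7+1 = 4 carry 1
  0+0+1 = 1
  9+D = 6 carry 1
  2+E+1 = 1 carry 1
  5+D+1 = 3 carry 1
  final carry 1

0x13161471D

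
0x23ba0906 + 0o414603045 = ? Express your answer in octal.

0o4773207453

0x23ba0906 = 0o4356404406 in octal.
Add column by column in base 8, right to left:
  6+5 = 3 carry 1
  0+4+1 = 5
  4+0 = 4
  4+3 = 7
  0+0 = 0
  4+6 = 2 carry 1
  6+4+1 = 3 carry 1
  5+1+1 = 7
  3+4 = 7
  4+0 = 4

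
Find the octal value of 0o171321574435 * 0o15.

0o3052246523171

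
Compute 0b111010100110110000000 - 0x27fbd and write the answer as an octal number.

0b111010100110110000000 = 0o7246600 in octal.
0x27fbd = 0o477675 in octal.
Subtract column by column in base 8:
  0-5 → 3 (borrow)
  0-7-1 → 0 (borrow)
  6-6-1 → 7 (borrow)
  6-7-1 → 6 (borrow)
  4-7-1 → 4 (borrow)
  2-4-1 → 5 (borrow)
  7-0-1 → 6

0o6546703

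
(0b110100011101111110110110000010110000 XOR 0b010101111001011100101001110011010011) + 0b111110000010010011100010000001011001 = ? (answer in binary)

First 0b110100011101111110110110000010110000 XOR 0b010101111001011100101001110011010011 = 0b100001100100100010011111110001100011.
Add column by column in base 2, right to left:
  1+1 = 0 carry 1
  1+0+1 = 0 carry 1
  0+0+1 = 1
  0+1 = 1
  0+1 = 1
  1+0 = 1
  1+1 = 0 carry 1
  0+0+1 = 1
  0+0 = 0
  0+0 = 0
  1+0 = 1
  1+0 = 1
  1+0 = 1
  1+1 = 0 carry 1
  1+0+1 = 0 carry 1
  1+0+1 = 0 carry 1
  1+0+1 = 0 carry 1
  0+1+1 = 0 carry 1
  0+1+1 = 0 carry 1
  1+1+1 = 1 carry 1
  0+0+1 = 1
  0+0 = 0
  0+1 = 1
  1+0 = 1
  0+0 = 0
  0+1 = 1
  1+0 = 1
  0+0 = 0
  0+0 = 0
  1+0 = 1
  1+0 = 1
  0+1 = 1
  0+1 = 1
  0+1 = 1
  0+1 = 1
  1+1 = 0 carry 1
  final carry 1

0b1011111100110110110000001110010111100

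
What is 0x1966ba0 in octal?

Expand each hex digit to 4 bits: 1=0001 9=1001 6=0110 6=0110 b=1011 a=1010 0=0000.
Group the bits in threes: 001 100 101 100 110 101 110 100 000 → 145465640.

0o145465640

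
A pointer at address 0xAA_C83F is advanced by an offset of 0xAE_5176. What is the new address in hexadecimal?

0x15919B5

Add column by column in base 16, right to left:
  F+6 = 5 carry 1
  3+7+1 = B
  8+1 = 9
  C+5 = 1 carry 1
  A+E+1 = 9 carry 1
  A+A+1 = 5 carry 1
  final carry 1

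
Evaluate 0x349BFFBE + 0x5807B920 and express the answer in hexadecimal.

0x8CA3B8DE

Add column by column in base 16, right to left:
  E+0 = E
  B+2 = D
  F+9 = 8 carry 1
  F+B+1 = B carry 1
  B+7+1 = 3 carry 1
  9+0+1 = A
  4+8 = C
  3+5 = 8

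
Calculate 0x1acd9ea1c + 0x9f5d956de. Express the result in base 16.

0xba2b340fa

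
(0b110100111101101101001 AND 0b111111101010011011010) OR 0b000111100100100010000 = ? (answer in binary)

0b110100111101101101001 AND 0b111111101010011011010 = 0b110100101000001001000.
Then OR with 0b000111100100100010000.

0b110111101100101011000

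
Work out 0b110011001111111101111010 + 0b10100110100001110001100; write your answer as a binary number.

Add column by column in base 2, right to left:
  0+0 = 0
  1+0 = 1
  0+1 = 1
  1+1 = 0 carry 1
  1+0+1 = 0 carry 1
  1+0+1 = 0 carry 1
  1+0+1 = 0 carry 1
  0+1+1 = 0 carry 1
  1+1+1 = 1 carry 1
  1+1+1 = 1 carry 1
  1+0+1 = 0 carry 1
  1+0+1 = 0 carry 1
  1+0+1 = 0 carry 1
  1+0+1 = 0 carry 1
  1+1+1 = 1 carry 1
  1+0+1 = 0 carry 1
  0+1+1 = 0 carry 1
  0+1+1 = 0 carry 1
  1+0+1 = 0 carry 1
  1+0+1 = 0 carry 1
  0+1+1 = 0 carry 1
  0+0+1 = 1
  1+1 = 0 carry 1
  1+0+1 = 0 carry 1
  final carry 1

0b1001000000100001100000110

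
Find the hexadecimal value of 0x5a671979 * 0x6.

Multiply each base-16 digit by 6, carrying:
  9×6 = 54 → write 6 carry 3
  7×6+3 = 45 → write d carry 2
  9×6+2 = 56 → write 8 carry 3
  1×6+3 = 9 → write 9
  7×6 = 42 → write a carry 2
  6×6+2 = 38 → write 6 carry 2
  a×6+2 = 62 → write e carry 3
  5×6+3 = 33 → write 1 carry 2
  remaining carry: 2

0x21e6a98d6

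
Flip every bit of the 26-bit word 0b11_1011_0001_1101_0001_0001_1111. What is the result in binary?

Invert each bit: 11101100011101000100011111 → 00010011100010111011100000.

0b00010011100010111011100000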